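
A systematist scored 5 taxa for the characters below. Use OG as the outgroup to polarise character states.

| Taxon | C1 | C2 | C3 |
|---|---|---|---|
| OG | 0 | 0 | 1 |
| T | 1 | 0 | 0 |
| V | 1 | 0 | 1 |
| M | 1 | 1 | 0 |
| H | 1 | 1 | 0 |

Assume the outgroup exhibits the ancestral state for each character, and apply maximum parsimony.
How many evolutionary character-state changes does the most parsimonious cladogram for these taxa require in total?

3

Character polarity is set by the outgroup: the derived state is whichever differs from the outgroup's state, so for C3 the derived state is '0', and for the remaining characters it is '1'.
C1 (derived state '1') is shared by all ingroup taxa — unites the whole ingroup.
Only H and M show the derived state '1' for C2, supporting them as a clade.
C3 (derived state '0') is shared by H, M, and T — a synapomorphy uniting that clade.
Most parsimonious ingroup topology: ((T,(M,H)),V).
Changes per character on this tree: C1: 1; C2: 1; C3: 1.
Total = 3.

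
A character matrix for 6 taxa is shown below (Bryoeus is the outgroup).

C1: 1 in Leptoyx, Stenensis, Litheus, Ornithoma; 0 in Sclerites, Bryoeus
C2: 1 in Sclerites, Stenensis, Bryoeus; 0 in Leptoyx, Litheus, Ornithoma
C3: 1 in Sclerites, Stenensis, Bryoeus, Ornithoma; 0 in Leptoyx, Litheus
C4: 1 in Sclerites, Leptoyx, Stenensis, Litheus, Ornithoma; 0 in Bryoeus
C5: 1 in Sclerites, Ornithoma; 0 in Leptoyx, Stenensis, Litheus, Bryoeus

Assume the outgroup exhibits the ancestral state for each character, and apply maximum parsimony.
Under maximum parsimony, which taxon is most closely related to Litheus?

Character polarity is set by the outgroup: the derived state is whichever differs from the outgroup's state, so for C2, C3 the derived state is '0', and for the remaining characters it is '1'.
C1 (derived state '1') is shared by Leptoyx, Litheus, Ornithoma, and Stenensis — a synapomorphy uniting that clade.
Only Leptoyx, Litheus, and Ornithoma show the derived state '0' for C2, supporting them as a clade.
Only Leptoyx and Litheus show the derived state '0' for C3, supporting them as a clade.
C4 (derived state '1') is shared by all ingroup taxa — unites the whole ingroup.
C5 groups Ornithoma and Sclerites, which is incompatible with the clades supported by the remaining characters; treating it as convergent (homoplasy) costs fewer steps than any alternative tree.
Most parsimonious ingroup topology: ((((Litheus,Leptoyx),Ornithoma),Stenensis),Sclerites).
Litheus and Leptoyx form a cherry on this tree, so they are sister taxa.

Leptoyx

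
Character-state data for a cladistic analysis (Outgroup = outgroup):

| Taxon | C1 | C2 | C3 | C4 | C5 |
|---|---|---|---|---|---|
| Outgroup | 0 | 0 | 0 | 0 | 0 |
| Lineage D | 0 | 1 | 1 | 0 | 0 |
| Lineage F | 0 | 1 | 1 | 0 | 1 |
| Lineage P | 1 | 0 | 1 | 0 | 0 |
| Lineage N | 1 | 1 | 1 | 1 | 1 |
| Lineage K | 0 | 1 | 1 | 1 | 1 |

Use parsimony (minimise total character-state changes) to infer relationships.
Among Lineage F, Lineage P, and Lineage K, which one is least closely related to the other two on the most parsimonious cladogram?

The outgroup has state '0' for every character, so '1' is the derived state throughout.
C1 (state '1') occurs in Lineage N and Lineage P but conflicts with the nesting implied by the other characters — most parsimoniously interpreted as homoplasy.
C2 (derived state '1') is shared by Lineage D, Lineage F, Lineage K, and Lineage N — a synapomorphy uniting that clade.
C3 (derived state '1') is shared by all ingroup taxa — unites the whole ingroup.
C4 (derived state '1') is shared by Lineage K and Lineage N — a synapomorphy uniting that clade.
C5 (derived state '1') is shared by Lineage F, Lineage K, and Lineage N — a synapomorphy uniting that clade.
Most parsimonious ingroup topology: ((Lineage D,(Lineage F,(Lineage N,Lineage K))),Lineage P).
Lineage F and Lineage K share a more recent common ancestor with each other than either does with Lineage P, so Lineage P is the least closely related of the three.

Lineage P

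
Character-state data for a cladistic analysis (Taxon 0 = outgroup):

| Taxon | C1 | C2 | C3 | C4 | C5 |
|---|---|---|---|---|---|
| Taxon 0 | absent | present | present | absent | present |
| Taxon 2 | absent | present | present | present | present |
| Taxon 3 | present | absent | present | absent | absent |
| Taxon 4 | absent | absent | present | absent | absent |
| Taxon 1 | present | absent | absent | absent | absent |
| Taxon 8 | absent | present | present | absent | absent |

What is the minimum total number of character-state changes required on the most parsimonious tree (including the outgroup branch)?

Character polarity is set by the outgroup: the derived state is whichever differs from the outgroup's state, so for C2, C3, C5 the derived state is 'absent', and for the remaining characters it is 'present'.
Only Taxon 1 and Taxon 3 show the derived state 'present' for C1, supporting them as a clade.
C2 (derived state 'absent') is shared by Taxon 1, Taxon 3, and Taxon 4 — a synapomorphy uniting that clade.
C3: derived state 'absent' in Taxon 1 only — an autapomorphy, so it tells us nothing about relationships among taxa.
C4 (derived state 'present') is unique to Taxon 2 (autapomorphy; uninformative for grouping).
C5: derived state 'absent' in Taxon 1, Taxon 3, Taxon 4, and Taxon 8 only — synapomorphy for {Taxon 1, Taxon 3, Taxon 4, Taxon 8}.
Most parsimonious ingroup topology: (Taxon 2,(((Taxon 3,Taxon 1),Taxon 4),Taxon 8)).
Changes per character on this tree: C1: 1; C2: 1; C3: 1; C4: 1; C5: 1.
Total = 5.

5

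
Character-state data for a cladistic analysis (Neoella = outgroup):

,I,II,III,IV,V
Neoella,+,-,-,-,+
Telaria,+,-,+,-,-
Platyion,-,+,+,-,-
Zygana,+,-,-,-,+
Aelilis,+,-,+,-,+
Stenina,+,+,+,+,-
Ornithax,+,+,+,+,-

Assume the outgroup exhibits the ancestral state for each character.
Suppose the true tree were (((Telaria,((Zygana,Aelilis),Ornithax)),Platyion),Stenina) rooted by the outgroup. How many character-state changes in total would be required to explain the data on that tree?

10

Map each character onto (((Telaria,((Zygana,Aelilis),Ornithax)),Platyion),Stenina) (rooted by Neoella) and count the minimum state changes it requires (Fitch parsimony):
I: 1; II: 3; III: 2; IV: 2; V: 2.
Total tree length = 10.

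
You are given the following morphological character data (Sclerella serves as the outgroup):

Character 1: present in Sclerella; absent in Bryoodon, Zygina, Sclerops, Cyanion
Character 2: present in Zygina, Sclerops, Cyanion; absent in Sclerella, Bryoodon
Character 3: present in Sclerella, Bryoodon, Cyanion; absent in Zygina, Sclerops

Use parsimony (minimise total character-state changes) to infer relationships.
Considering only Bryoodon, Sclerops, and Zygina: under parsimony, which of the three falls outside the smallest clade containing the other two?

Bryoodon

Character polarity is set by the outgroup: the derived state is whichever differs from the outgroup's state, so for Character 1, Character 3 the derived state is 'absent', and for the remaining characters it is 'present'.
Character 1 (derived state 'absent') is shared by all ingroup taxa — unites the whole ingroup.
Character 2: derived state 'present' in Cyanion, Sclerops, and Zygina only — synapomorphy for {Cyanion, Sclerops, Zygina}.
Character 3 (derived state 'absent') is shared by Sclerops and Zygina — a synapomorphy uniting that clade.
Most parsimonious ingroup topology: (Bryoodon,((Zygina,Sclerops),Cyanion)).
Zygina and Sclerops share a more recent common ancestor with each other than either does with Bryoodon, so Bryoodon is the least closely related of the three.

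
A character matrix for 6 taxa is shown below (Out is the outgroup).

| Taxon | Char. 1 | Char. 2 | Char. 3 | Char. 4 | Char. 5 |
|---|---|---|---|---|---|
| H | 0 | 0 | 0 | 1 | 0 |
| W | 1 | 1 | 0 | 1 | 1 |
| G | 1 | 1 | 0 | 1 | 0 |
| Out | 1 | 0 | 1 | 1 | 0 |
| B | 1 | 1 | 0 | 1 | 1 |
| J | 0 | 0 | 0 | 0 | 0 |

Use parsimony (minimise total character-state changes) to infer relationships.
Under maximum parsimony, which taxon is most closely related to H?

Character polarity is set by the outgroup: the derived state is whichever differs from the outgroup's state, so for Char. 1, Char. 3, Char. 4 the derived state is '0', and for the remaining characters it is '1'.
Char. 1 (derived state '0') is shared by H and J — a synapomorphy uniting that clade.
Char. 2: derived state '1' in B, G, and W only — synapomorphy for {B, G, W}.
All ingroup taxa share the derived state '0' for Char. 3; it defines the ingroup but does not resolve relationships within it.
Char. 4 (derived state '0') is unique to J (autapomorphy; uninformative for grouping).
Char. 5 (derived state '1') is shared by B and W — a synapomorphy uniting that clade.
Most parsimonious ingroup topology: ((G,(W,B)),(J,H)).
H and J form a cherry on this tree, so they are sister taxa.

J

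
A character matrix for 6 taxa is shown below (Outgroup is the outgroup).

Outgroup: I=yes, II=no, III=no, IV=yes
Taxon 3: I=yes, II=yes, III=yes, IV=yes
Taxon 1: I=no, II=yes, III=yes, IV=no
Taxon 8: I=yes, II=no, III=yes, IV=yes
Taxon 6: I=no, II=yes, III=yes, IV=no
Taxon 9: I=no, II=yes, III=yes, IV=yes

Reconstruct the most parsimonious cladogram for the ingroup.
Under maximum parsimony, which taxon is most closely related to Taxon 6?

Taxon 1

Character polarity is set by the outgroup: the derived state is whichever differs from the outgroup's state, so for I, IV the derived state is 'no', and for the remaining characters it is 'yes'.
I (derived state 'no') is shared by Taxon 1, Taxon 6, and Taxon 9 — a synapomorphy uniting that clade.
II: derived state 'yes' in Taxon 1, Taxon 3, Taxon 6, and Taxon 9 only — synapomorphy for {Taxon 1, Taxon 3, Taxon 6, Taxon 9}.
III (derived state 'yes') is shared by all ingroup taxa — unites the whole ingroup.
IV: derived state 'no' in Taxon 1 and Taxon 6 only — synapomorphy for {Taxon 1, Taxon 6}.
Most parsimonious ingroup topology: ((Taxon 3,((Taxon 1,Taxon 6),Taxon 9)),Taxon 8).
Taxon 6 and Taxon 1 form a cherry on this tree, so they are sister taxa.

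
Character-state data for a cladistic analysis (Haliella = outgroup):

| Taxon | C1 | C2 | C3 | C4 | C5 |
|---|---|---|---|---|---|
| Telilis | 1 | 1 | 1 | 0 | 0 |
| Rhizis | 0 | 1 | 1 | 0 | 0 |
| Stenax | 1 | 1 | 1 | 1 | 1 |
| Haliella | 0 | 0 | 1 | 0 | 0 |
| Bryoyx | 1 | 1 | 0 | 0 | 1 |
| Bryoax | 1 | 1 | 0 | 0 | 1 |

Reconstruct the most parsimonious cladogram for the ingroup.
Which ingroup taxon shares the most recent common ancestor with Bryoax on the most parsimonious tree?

Character polarity is set by the outgroup: the derived state is whichever differs from the outgroup's state, so for C3 the derived state is '0', and for the remaining characters it is '1'.
C1: derived state '1' in Bryoax, Bryoyx, Stenax, and Telilis only — synapomorphy for {Bryoax, Bryoyx, Stenax, Telilis}.
All ingroup taxa share the derived state '1' for C2; it defines the ingroup but does not resolve relationships within it.
C3 (derived state '0') is shared by Bryoax and Bryoyx — a synapomorphy uniting that clade.
C4: derived state '1' in Stenax only — an autapomorphy, so it tells us nothing about relationships among taxa.
C5 (derived state '1') is shared by Bryoax, Bryoyx, and Stenax — a synapomorphy uniting that clade.
Most parsimonious ingroup topology: ((((Bryoyx,Bryoax),Stenax),Telilis),Rhizis).
Bryoax and Bryoyx form a cherry on this tree, so they are sister taxa.

Bryoyx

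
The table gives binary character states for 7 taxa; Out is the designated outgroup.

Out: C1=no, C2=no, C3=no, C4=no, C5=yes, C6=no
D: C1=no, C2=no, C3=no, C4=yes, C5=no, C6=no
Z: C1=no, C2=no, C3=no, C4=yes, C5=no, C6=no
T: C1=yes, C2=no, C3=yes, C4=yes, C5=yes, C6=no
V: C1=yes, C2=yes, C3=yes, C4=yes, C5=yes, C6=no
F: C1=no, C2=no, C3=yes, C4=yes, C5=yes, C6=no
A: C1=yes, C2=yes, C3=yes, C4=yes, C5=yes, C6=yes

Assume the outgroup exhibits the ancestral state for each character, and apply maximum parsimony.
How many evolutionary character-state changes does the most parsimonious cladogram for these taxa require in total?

Character polarity is set by the outgroup: the derived state is whichever differs from the outgroup's state, so for C5 the derived state is 'no', and for the remaining characters it is 'yes'.
C1 (derived state 'yes') is shared by A, T, and V — a synapomorphy uniting that clade.
C2 (derived state 'yes') is shared by A and V — a synapomorphy uniting that clade.
Only A, F, T, and V show the derived state 'yes' for C3, supporting them as a clade.
C4 (derived state 'yes') is shared by all ingroup taxa — unites the whole ingroup.
Only D and Z show the derived state 'no' for C5, supporting them as a clade.
C6: derived state 'yes' in A only — an autapomorphy, so it tells us nothing about relationships among taxa.
Most parsimonious ingroup topology: ((D,Z),((T,(V,A)),F)).
Changes per character on this tree: C1: 1; C2: 1; C3: 1; C4: 1; C5: 1; C6: 1.
Total = 6.

6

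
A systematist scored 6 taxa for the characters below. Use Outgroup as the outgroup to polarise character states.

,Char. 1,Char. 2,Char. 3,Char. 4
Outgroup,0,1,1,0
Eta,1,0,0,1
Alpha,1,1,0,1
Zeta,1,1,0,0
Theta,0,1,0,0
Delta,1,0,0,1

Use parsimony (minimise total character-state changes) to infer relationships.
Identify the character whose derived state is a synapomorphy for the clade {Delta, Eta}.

Char. 2

Character polarity is set by the outgroup: the derived state is whichever differs from the outgroup's state, so for Char. 2, Char. 3 the derived state is '0', and for the remaining characters it is '1'.
Char. 1 (derived state '1') is shared by Alpha, Delta, Eta, and Zeta — a synapomorphy uniting that clade.
Only Delta and Eta show the derived state '0' for Char. 2, supporting them as a clade.
All ingroup taxa share the derived state '0' for Char. 3; it defines the ingroup but does not resolve relationships within it.
Only Alpha, Delta, and Eta show the derived state '1' for Char. 4, supporting them as a clade.
Most parsimonious ingroup topology: ((((Eta,Delta),Alpha),Zeta),Theta).
The clade {Delta, Eta} is supported by Char. 2: its derived state '0' occurs in exactly those taxa and in no other taxon (including the outgroup).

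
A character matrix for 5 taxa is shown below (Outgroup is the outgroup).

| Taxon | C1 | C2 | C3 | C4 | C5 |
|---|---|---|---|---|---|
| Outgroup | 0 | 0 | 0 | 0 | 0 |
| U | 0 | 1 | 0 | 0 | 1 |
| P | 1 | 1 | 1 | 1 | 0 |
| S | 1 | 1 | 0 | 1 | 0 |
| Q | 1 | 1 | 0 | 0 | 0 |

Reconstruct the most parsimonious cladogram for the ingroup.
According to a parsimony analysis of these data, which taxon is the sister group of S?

The outgroup has state '0' for every character, so '1' is the derived state throughout.
C1 (derived state '1') is shared by P, Q, and S — a synapomorphy uniting that clade.
All ingroup taxa share the derived state '1' for C2; it defines the ingroup but does not resolve relationships within it.
C3 (derived state '1') is unique to P (autapomorphy; uninformative for grouping).
Only P and S show the derived state '1' for C4, supporting them as a clade.
C5: derived state '1' in U only — an autapomorphy, so it tells us nothing about relationships among taxa.
Most parsimonious ingroup topology: (U,((P,S),Q)).
S and P form a cherry on this tree, so they are sister taxa.

P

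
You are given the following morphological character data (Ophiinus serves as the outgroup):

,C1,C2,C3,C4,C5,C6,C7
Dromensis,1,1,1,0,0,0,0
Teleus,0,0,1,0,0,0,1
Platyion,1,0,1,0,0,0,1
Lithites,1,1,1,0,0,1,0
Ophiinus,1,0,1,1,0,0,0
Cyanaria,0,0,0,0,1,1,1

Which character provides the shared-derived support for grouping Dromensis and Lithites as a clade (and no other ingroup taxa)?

C2

Character polarity is set by the outgroup: the derived state is whichever differs from the outgroup's state, so for C1, C3, C4 the derived state is '0', and for the remaining characters it is '1'.
C1: derived state '0' in Cyanaria and Teleus only — synapomorphy for {Cyanaria, Teleus}.
C2 (derived state '1') is shared by Dromensis and Lithites — a synapomorphy uniting that clade.
C3 (derived state '0') is unique to Cyanaria (autapomorphy; uninformative for grouping).
C4 (derived state '0') is shared by all ingroup taxa — unites the whole ingroup.
C5 (derived state '1') is unique to Cyanaria (autapomorphy; uninformative for grouping).
C6 (state '1') occurs in Cyanaria and Lithites but conflicts with the nesting implied by the other characters — most parsimoniously interpreted as homoplasy.
Only Cyanaria, Platyion, and Teleus show the derived state '1' for C7, supporting them as a clade.
Most parsimonious ingroup topology: ((Lithites,Dromensis),(Platyion,(Teleus,Cyanaria))).
The clade {Dromensis, Lithites} is supported by C2: its derived state '1' occurs in exactly those taxa and in no other taxon (including the outgroup).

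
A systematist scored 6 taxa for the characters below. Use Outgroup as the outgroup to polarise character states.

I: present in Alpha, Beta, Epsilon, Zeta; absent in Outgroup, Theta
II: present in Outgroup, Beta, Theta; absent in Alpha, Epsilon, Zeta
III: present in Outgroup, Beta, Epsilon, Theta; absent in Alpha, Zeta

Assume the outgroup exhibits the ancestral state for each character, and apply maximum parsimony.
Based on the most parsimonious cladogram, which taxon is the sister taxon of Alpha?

Character polarity is set by the outgroup: the derived state is whichever differs from the outgroup's state, so for II, III the derived state is 'absent', and for the remaining characters it is 'present'.
I: derived state 'present' in Alpha, Beta, Epsilon, and Zeta only — synapomorphy for {Alpha, Beta, Epsilon, Zeta}.
II: derived state 'absent' in Alpha, Epsilon, and Zeta only — synapomorphy for {Alpha, Epsilon, Zeta}.
III (derived state 'absent') is shared by Alpha and Zeta — a synapomorphy uniting that clade.
Most parsimonious ingroup topology: ((((Alpha,Zeta),Epsilon),Beta),Theta).
Alpha and Zeta form a cherry on this tree, so they are sister taxa.

Zeta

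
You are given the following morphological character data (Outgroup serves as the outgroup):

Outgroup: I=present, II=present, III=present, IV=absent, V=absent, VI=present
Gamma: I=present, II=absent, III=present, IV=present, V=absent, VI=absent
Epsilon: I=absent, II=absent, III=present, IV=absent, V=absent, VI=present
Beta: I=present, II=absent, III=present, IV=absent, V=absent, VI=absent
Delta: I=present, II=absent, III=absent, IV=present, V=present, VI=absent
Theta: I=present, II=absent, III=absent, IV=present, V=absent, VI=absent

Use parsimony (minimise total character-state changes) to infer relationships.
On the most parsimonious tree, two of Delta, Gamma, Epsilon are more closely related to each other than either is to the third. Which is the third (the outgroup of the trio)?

Epsilon

Character polarity is set by the outgroup: the derived state is whichever differs from the outgroup's state, so for I, II, III, VI the derived state is 'absent', and for the remaining characters it is 'present'.
I (derived state 'absent') is unique to Epsilon (autapomorphy; uninformative for grouping).
All ingroup taxa share the derived state 'absent' for II; it defines the ingroup but does not resolve relationships within it.
III: derived state 'absent' in Delta and Theta only — synapomorphy for {Delta, Theta}.
Only Delta, Gamma, and Theta show the derived state 'present' for IV, supporting them as a clade.
V (derived state 'present') is unique to Delta (autapomorphy; uninformative for grouping).
VI: derived state 'absent' in Beta, Delta, Gamma, and Theta only — synapomorphy for {Beta, Delta, Gamma, Theta}.
Most parsimonious ingroup topology: (((Gamma,(Delta,Theta)),Beta),Epsilon).
Gamma and Delta share a more recent common ancestor with each other than either does with Epsilon, so Epsilon is the least closely related of the three.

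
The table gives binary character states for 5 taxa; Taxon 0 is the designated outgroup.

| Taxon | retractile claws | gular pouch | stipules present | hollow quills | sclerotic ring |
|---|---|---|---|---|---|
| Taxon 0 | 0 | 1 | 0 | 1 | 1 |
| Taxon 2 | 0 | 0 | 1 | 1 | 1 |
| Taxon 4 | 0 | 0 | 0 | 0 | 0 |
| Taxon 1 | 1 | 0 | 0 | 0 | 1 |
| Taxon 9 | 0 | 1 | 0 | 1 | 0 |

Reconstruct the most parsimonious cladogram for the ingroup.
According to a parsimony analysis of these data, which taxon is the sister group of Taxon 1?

Character polarity is set by the outgroup: the derived state is whichever differs from the outgroup's state, so for gular pouch, hollow quills, sclerotic ring the derived state is '0', and for the remaining characters it is '1'.
retractile claws: derived state '1' in Taxon 1 only — an autapomorphy, so it tells us nothing about relationships among taxa.
gular pouch (derived state '0') is shared by Taxon 1, Taxon 2, and Taxon 4 — a synapomorphy uniting that clade.
stipules present: derived state '1' in Taxon 2 only — an autapomorphy, so it tells us nothing about relationships among taxa.
hollow quills (derived state '0') is shared by Taxon 1 and Taxon 4 — a synapomorphy uniting that clade.
sclerotic ring groups Taxon 4 and Taxon 9, which is incompatible with the clades supported by the remaining characters; treating it as convergent (homoplasy) costs fewer steps than any alternative tree.
Most parsimonious ingroup topology: ((Taxon 2,(Taxon 4,Taxon 1)),Taxon 9).
Taxon 1 and Taxon 4 form a cherry on this tree, so they are sister taxa.

Taxon 4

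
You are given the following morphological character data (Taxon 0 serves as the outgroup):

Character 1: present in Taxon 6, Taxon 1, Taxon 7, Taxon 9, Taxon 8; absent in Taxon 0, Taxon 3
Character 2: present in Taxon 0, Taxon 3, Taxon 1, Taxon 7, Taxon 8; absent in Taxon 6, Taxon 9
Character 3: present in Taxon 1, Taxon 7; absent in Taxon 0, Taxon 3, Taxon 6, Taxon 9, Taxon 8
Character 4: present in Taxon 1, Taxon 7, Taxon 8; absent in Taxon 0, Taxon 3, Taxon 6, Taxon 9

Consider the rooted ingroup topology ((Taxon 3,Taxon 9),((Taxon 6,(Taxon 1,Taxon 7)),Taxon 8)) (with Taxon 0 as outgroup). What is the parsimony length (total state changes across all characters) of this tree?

Map each character onto ((Taxon 3,Taxon 9),((Taxon 6,(Taxon 1,Taxon 7)),Taxon 8)) (rooted by Taxon 0) and count the minimum state changes it requires (Fitch parsimony):
Character 1: 2; Character 2: 2; Character 3: 1; Character 4: 2.
Total tree length = 7.

7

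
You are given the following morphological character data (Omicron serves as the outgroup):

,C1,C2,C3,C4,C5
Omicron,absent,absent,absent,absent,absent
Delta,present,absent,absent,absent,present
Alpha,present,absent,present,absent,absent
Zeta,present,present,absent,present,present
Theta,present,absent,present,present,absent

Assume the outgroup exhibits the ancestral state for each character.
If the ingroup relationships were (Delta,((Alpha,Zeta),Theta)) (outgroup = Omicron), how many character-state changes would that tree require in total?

8

Map each character onto (Delta,((Alpha,Zeta),Theta)) (rooted by Omicron) and count the minimum state changes it requires (Fitch parsimony):
C1: 1; C2: 1; C3: 2; C4: 2; C5: 2.
Total tree length = 8.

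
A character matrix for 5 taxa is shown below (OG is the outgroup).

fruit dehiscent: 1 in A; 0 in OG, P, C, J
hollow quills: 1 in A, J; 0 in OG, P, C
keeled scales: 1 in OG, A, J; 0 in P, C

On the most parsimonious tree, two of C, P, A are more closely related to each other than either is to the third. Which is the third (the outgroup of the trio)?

Character polarity is set by the outgroup: the derived state is whichever differs from the outgroup's state, so for keeled scales the derived state is '0', and for the remaining characters it is '1'.
fruit dehiscent: derived state '1' in A only — an autapomorphy, so it tells us nothing about relationships among taxa.
Only A and J show the derived state '1' for hollow quills, supporting them as a clade.
Only C and P show the derived state '0' for keeled scales, supporting them as a clade.
Most parsimonious ingroup topology: ((P,C),(A,J)).
P and C share a more recent common ancestor with each other than either does with A, so A is the least closely related of the three.

A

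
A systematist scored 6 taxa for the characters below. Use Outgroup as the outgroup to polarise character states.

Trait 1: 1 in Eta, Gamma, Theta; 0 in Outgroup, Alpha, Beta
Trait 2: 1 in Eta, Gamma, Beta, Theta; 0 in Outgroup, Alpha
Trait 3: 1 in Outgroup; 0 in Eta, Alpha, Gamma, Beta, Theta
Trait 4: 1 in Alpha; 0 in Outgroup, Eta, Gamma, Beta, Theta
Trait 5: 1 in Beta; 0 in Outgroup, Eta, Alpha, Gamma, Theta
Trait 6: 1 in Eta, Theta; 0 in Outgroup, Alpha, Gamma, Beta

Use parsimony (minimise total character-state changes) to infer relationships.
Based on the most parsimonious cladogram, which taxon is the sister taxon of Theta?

Character polarity is set by the outgroup: the derived state is whichever differs from the outgroup's state, so for Trait 3 the derived state is '0', and for the remaining characters it is '1'.
Only Eta, Gamma, and Theta show the derived state '1' for Trait 1, supporting them as a clade.
Only Beta, Eta, Gamma, and Theta show the derived state '1' for Trait 2, supporting them as a clade.
All ingroup taxa share the derived state '0' for Trait 3; it defines the ingroup but does not resolve relationships within it.
Trait 4: derived state '1' in Alpha only — an autapomorphy, so it tells us nothing about relationships among taxa.
Trait 5 (derived state '1') is unique to Beta (autapomorphy; uninformative for grouping).
Trait 6 (derived state '1') is shared by Eta and Theta — a synapomorphy uniting that clade.
Most parsimonious ingroup topology: ((((Eta,Theta),Gamma),Beta),Alpha).
Theta and Eta form a cherry on this tree, so they are sister taxa.

Eta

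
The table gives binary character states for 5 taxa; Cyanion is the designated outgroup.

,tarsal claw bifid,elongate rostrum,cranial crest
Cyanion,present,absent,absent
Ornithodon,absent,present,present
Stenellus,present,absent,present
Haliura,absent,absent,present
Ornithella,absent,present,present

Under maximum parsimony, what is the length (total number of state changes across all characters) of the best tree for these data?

3

Character polarity is set by the outgroup: the derived state is whichever differs from the outgroup's state, so for tarsal claw bifid the derived state is 'absent', and for the remaining characters it is 'present'.
tarsal claw bifid (derived state 'absent') is shared by Haliura, Ornithella, and Ornithodon — a synapomorphy uniting that clade.
elongate rostrum: derived state 'present' in Ornithella and Ornithodon only — synapomorphy for {Ornithella, Ornithodon}.
cranial crest (derived state 'present') is shared by all ingroup taxa — unites the whole ingroup.
Most parsimonious ingroup topology: (((Ornithodon,Ornithella),Haliura),Stenellus).
Changes per character on this tree: tarsal claw bifid: 1; elongate rostrum: 1; cranial crest: 1.
Total = 3.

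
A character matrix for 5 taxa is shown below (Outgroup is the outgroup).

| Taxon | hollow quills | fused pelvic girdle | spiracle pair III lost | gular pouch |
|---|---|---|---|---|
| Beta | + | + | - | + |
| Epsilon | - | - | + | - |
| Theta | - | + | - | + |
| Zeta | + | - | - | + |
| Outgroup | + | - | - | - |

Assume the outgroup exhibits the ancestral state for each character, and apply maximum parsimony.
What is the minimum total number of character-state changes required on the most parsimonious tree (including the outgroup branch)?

5

Character polarity is set by the outgroup: the derived state is whichever differs from the outgroup's state, so for hollow quills the derived state is '-', and for the remaining characters it is '+'.
hollow quills groups Epsilon and Theta, which is incompatible with the clades supported by the remaining characters; treating it as convergent (homoplasy) costs fewer steps than any alternative tree.
fused pelvic girdle (derived state '+') is shared by Beta and Theta — a synapomorphy uniting that clade.
spiracle pair III lost: derived state '+' in Epsilon only — an autapomorphy, so it tells us nothing about relationships among taxa.
Only Beta, Theta, and Zeta show the derived state '+' for gular pouch, supporting them as a clade.
Most parsimonious ingroup topology: (((Beta,Theta),Zeta),Epsilon).
Changes per character on this tree: hollow quills: 2; fused pelvic girdle: 1; spiracle pair III lost: 1; gular pouch: 1.
Total = 5.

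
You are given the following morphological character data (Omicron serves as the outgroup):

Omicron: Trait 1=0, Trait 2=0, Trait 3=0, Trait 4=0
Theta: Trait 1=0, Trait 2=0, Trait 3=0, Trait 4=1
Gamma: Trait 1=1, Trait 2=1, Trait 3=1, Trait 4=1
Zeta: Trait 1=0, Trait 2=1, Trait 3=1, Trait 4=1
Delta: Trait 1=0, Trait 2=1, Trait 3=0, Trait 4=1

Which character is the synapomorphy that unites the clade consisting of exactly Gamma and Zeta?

Trait 3

The outgroup has state '0' for every character, so '1' is the derived state throughout.
Trait 1 (derived state '1') is unique to Gamma (autapomorphy; uninformative for grouping).
Trait 2: derived state '1' in Delta, Gamma, and Zeta only — synapomorphy for {Delta, Gamma, Zeta}.
Trait 3: derived state '1' in Gamma and Zeta only — synapomorphy for {Gamma, Zeta}.
Trait 4 (derived state '1') is shared by all ingroup taxa — unites the whole ingroup.
Most parsimonious ingroup topology: (Theta,((Gamma,Zeta),Delta)).
The clade {Gamma, Zeta} is supported by Trait 3: its derived state '1' occurs in exactly those taxa and in no other taxon (including the outgroup).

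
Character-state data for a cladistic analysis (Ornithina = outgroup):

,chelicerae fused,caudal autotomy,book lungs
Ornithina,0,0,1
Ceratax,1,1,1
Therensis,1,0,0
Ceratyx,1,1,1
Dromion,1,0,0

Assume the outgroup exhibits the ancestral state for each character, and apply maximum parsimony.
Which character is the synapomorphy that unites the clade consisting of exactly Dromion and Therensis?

Character polarity is set by the outgroup: the derived state is whichever differs from the outgroup's state, so for book lungs the derived state is '0', and for the remaining characters it is '1'.
chelicerae fused (derived state '1') is shared by all ingroup taxa — unites the whole ingroup.
caudal autotomy: derived state '1' in Ceratax and Ceratyx only — synapomorphy for {Ceratax, Ceratyx}.
book lungs: derived state '0' in Dromion and Therensis only — synapomorphy for {Dromion, Therensis}.
Most parsimonious ingroup topology: ((Ceratax,Ceratyx),(Therensis,Dromion)).
The clade {Dromion, Therensis} is supported by book lungs: its derived state '0' occurs in exactly those taxa and in no other taxon (including the outgroup).

book lungs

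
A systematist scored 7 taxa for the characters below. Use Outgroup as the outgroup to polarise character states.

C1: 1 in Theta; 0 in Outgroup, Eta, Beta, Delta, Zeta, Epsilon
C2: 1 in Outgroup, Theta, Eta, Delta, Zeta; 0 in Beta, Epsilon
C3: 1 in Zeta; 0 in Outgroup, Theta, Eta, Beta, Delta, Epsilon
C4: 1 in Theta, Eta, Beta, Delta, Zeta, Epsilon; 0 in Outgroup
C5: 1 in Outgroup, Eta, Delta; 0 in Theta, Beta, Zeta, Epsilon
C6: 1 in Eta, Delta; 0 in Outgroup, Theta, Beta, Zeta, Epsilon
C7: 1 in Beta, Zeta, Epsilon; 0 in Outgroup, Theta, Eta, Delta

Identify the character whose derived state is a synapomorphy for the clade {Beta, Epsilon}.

Character polarity is set by the outgroup: the derived state is whichever differs from the outgroup's state, so for C2, C5 the derived state is '0', and for the remaining characters it is '1'.
C1 (derived state '1') is unique to Theta (autapomorphy; uninformative for grouping).
Only Beta and Epsilon show the derived state '0' for C2, supporting them as a clade.
C3: derived state '1' in Zeta only — an autapomorphy, so it tells us nothing about relationships among taxa.
C4 (derived state '1') is shared by all ingroup taxa — unites the whole ingroup.
Only Beta, Epsilon, Theta, and Zeta show the derived state '0' for C5, supporting them as a clade.
C6: derived state '1' in Delta and Eta only — synapomorphy for {Delta, Eta}.
C7 (derived state '1') is shared by Beta, Epsilon, and Zeta — a synapomorphy uniting that clade.
Most parsimonious ingroup topology: ((Theta,((Beta,Epsilon),Zeta)),(Eta,Delta)).
The clade {Beta, Epsilon} is supported by C2: its derived state '0' occurs in exactly those taxa and in no other taxon (including the outgroup).

C2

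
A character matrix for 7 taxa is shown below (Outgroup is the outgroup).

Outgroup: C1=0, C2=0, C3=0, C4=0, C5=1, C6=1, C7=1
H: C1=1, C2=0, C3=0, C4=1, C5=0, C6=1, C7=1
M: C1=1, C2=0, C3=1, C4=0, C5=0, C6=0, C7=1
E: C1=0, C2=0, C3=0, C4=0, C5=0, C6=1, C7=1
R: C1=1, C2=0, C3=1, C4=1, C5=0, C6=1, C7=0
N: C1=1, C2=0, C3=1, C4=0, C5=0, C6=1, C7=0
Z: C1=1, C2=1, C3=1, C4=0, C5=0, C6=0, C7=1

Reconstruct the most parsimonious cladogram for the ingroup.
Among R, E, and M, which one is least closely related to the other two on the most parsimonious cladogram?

E

Character polarity is set by the outgroup: the derived state is whichever differs from the outgroup's state, so for C5, C6, C7 the derived state is '0', and for the remaining characters it is '1'.
C1 (derived state '1') is shared by H, M, N, R, and Z — a synapomorphy uniting that clade.
C2: derived state '1' in Z only — an autapomorphy, so it tells us nothing about relationships among taxa.
C3: derived state '1' in M, N, R, and Z only — synapomorphy for {M, N, R, Z}.
C4 groups H and R, which is incompatible with the clades supported by the remaining characters; treating it as convergent (homoplasy) costs fewer steps than any alternative tree.
C5 (derived state '0') is shared by all ingroup taxa — unites the whole ingroup.
Only M and Z show the derived state '0' for C6, supporting them as a clade.
Only N and R show the derived state '0' for C7, supporting them as a clade.
Most parsimonious ingroup topology: ((H,((M,Z),(R,N))),E).
R and M share a more recent common ancestor with each other than either does with E, so E is the least closely related of the three.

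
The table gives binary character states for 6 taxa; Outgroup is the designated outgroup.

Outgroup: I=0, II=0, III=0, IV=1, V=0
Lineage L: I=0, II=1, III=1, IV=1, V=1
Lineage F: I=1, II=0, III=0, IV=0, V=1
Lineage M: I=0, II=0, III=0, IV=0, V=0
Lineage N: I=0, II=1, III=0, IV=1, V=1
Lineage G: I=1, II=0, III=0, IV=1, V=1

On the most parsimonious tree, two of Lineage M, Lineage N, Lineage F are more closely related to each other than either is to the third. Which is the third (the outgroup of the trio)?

Lineage M

Character polarity is set by the outgroup: the derived state is whichever differs from the outgroup's state, so for IV the derived state is '0', and for the remaining characters it is '1'.
I (derived state '1') is shared by Lineage F and Lineage G — a synapomorphy uniting that clade.
II: derived state '1' in Lineage L and Lineage N only — synapomorphy for {Lineage L, Lineage N}.
III (derived state '1') is unique to Lineage L (autapomorphy; uninformative for grouping).
IV groups Lineage F and Lineage M, which is incompatible with the clades supported by the remaining characters; treating it as convergent (homoplasy) costs fewer steps than any alternative tree.
V (derived state '1') is shared by Lineage F, Lineage G, Lineage L, and Lineage N — a synapomorphy uniting that clade.
Most parsimonious ingroup topology: (((Lineage L,Lineage N),(Lineage F,Lineage G)),Lineage M).
Lineage N and Lineage F share a more recent common ancestor with each other than either does with Lineage M, so Lineage M is the least closely related of the three.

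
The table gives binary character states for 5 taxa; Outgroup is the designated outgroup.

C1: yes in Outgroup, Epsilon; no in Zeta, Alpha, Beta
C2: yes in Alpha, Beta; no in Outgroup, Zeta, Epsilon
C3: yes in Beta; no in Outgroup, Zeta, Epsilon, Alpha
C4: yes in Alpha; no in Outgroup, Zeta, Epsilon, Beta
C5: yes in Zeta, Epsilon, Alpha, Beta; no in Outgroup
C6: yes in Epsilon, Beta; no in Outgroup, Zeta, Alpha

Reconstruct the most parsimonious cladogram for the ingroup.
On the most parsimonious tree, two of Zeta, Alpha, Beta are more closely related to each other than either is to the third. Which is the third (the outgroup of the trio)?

Zeta

Character polarity is set by the outgroup: the derived state is whichever differs from the outgroup's state, so for C1 the derived state is 'no', and for the remaining characters it is 'yes'.
Only Alpha, Beta, and Zeta show the derived state 'no' for C1, supporting them as a clade.
C2: derived state 'yes' in Alpha and Beta only — synapomorphy for {Alpha, Beta}.
C3 (derived state 'yes') is unique to Beta (autapomorphy; uninformative for grouping).
C4: derived state 'yes' in Alpha only — an autapomorphy, so it tells us nothing about relationships among taxa.
C5 (derived state 'yes') is shared by all ingroup taxa — unites the whole ingroup.
C6 groups Beta and Epsilon, which is incompatible with the clades supported by the remaining characters; treating it as convergent (homoplasy) costs fewer steps than any alternative tree.
Most parsimonious ingroup topology: ((Zeta,(Alpha,Beta)),Epsilon).
Alpha and Beta share a more recent common ancestor with each other than either does with Zeta, so Zeta is the least closely related of the three.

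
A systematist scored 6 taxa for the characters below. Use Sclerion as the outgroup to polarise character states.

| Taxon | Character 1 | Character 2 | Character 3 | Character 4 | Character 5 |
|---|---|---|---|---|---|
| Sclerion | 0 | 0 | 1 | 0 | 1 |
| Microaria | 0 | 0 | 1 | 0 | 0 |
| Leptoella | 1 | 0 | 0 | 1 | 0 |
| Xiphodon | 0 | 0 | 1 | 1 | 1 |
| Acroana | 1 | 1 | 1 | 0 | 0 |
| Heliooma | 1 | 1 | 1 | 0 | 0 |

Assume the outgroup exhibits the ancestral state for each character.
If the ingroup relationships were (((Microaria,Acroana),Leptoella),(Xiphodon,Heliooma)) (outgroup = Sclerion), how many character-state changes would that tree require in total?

Map each character onto (((Microaria,Acroana),Leptoella),(Xiphodon,Heliooma)) (rooted by Sclerion) and count the minimum state changes it requires (Fitch parsimony):
Character 1: 3; Character 2: 2; Character 3: 1; Character 4: 2; Character 5: 2.
Total tree length = 10.

10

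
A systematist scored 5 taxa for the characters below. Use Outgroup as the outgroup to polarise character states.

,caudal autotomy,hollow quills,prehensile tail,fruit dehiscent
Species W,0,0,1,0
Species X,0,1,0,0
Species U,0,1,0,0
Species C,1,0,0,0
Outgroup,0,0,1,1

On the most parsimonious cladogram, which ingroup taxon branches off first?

Character polarity is set by the outgroup: the derived state is whichever differs from the outgroup's state, so for prehensile tail, fruit dehiscent the derived state is '0', and for the remaining characters it is '1'.
caudal autotomy (derived state '1') is unique to Species C (autapomorphy; uninformative for grouping).
hollow quills (derived state '1') is shared by Species U and Species X — a synapomorphy uniting that clade.
prehensile tail: derived state '0' in Species C, Species U, and Species X only — synapomorphy for {Species C, Species U, Species X}.
fruit dehiscent (derived state '0') is shared by all ingroup taxa — unites the whole ingroup.
Most parsimonious ingroup topology: (((Species X,Species U),Species C),Species W).
Species W is sister to the clade containing all other ingroup taxa, so it is the earliest-diverging (most basal) ingroup lineage.

Species W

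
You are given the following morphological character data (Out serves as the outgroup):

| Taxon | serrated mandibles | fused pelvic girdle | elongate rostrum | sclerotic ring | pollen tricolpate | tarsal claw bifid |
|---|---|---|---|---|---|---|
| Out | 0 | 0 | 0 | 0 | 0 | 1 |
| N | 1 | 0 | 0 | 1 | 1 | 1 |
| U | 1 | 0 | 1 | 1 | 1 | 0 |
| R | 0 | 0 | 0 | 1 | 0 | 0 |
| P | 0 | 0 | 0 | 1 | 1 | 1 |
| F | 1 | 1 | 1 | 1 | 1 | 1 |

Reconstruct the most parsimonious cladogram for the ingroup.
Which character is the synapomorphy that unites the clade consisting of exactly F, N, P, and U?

Character polarity is set by the outgroup: the derived state is whichever differs from the outgroup's state, so for tarsal claw bifid the derived state is '0', and for the remaining characters it is '1'.
serrated mandibles (derived state '1') is shared by F, N, and U — a synapomorphy uniting that clade.
fused pelvic girdle: derived state '1' in F only — an autapomorphy, so it tells us nothing about relationships among taxa.
Only F and U show the derived state '1' for elongate rostrum, supporting them as a clade.
sclerotic ring (derived state '1') is shared by all ingroup taxa — unites the whole ingroup.
Only F, N, P, and U show the derived state '1' for pollen tricolpate, supporting them as a clade.
tarsal claw bifid groups R and U, which is incompatible with the clades supported by the remaining characters; treating it as convergent (homoplasy) costs fewer steps than any alternative tree.
Most parsimonious ingroup topology: (((N,(U,F)),P),R).
The clade {F, N, P, U} is supported by pollen tricolpate: its derived state '1' occurs in exactly those taxa and in no other taxon (including the outgroup).

pollen tricolpate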